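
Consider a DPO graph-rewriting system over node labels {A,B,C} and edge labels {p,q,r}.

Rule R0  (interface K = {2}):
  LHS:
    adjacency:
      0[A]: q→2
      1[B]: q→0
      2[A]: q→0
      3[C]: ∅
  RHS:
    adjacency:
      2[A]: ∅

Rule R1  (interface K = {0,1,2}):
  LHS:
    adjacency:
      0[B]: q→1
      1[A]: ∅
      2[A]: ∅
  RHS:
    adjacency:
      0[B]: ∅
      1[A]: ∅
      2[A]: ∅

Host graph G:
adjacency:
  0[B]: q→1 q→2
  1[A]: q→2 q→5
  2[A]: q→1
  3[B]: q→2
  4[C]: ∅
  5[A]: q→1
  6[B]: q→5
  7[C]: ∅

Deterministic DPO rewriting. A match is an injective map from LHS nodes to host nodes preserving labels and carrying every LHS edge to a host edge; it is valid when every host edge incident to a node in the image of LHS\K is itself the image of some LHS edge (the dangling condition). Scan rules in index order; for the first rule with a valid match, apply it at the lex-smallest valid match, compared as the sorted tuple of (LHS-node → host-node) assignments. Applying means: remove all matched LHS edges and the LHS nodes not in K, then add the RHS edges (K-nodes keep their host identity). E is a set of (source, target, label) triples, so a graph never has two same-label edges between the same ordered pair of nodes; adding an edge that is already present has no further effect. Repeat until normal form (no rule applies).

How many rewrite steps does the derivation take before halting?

Answer: 4

Steps:
[0] host  ⇒  8 nodes, 8 edges  {0-q->1 0-q->2 1-q->2 1-q->5 2-q->1 3-q->2 5-q->1 6-q->5}
[1] R0 @ {0↦5, 1↦6, 2↦1, 3↦4}  ⇒  5 nodes, 5 edges  {0-q->1 0-q->2 1-q->2 2-q->1 3-q->2}
[2] R1 @ {0↦0, 1↦1, 2↦2}  ⇒  5 nodes, 4 edges  {0-q->2 1-q->2 2-q->1 3-q->2}
[3] R1 @ {0↦0, 1↦2, 2↦1}  ⇒  5 nodes, 3 edges  {1-q->2 2-q->1 3-q->2}
[4] R0 @ {0↦2, 1↦3, 2↦1, 3↦7}  ⇒  2 nodes, 0 edges  {∅}
final graph: no rule applies after step 4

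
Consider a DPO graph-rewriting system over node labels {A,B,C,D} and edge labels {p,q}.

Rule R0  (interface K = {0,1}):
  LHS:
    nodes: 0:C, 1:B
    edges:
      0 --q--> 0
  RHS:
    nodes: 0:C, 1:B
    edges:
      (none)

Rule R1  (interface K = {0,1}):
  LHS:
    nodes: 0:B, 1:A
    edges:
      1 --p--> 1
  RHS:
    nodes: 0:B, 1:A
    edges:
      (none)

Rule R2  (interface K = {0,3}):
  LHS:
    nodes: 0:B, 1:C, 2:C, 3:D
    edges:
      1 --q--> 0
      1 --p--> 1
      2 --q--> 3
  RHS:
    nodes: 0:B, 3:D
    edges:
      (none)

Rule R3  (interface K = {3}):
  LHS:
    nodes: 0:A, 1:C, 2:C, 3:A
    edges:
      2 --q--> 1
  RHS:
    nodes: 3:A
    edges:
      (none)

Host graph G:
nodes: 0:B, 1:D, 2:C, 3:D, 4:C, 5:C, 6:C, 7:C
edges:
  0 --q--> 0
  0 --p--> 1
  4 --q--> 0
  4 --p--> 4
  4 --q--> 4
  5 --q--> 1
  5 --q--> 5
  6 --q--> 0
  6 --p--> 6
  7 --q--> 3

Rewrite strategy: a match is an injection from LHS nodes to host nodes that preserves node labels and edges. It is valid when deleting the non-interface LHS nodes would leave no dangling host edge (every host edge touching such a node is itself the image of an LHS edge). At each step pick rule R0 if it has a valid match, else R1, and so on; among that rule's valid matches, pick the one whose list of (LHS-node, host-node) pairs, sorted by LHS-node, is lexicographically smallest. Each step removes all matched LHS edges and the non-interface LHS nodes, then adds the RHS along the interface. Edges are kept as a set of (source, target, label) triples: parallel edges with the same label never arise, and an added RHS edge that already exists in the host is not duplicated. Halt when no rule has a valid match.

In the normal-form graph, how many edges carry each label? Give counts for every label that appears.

[0] host  ⇒  8 nodes, 10 edges  {0-q->0 0-p->1 4-q->0 4-p->4 4-q->4 5-q->1 5-q->5 6-q->0 6-p->6 7-q->3}
[1] R0 @ {0↦4, 1↦0}  ⇒  8 nodes, 9 edges  {0-q->0 0-p->1 4-q->0 4-p->4 5-q->1 5-q->5 6-q->0 6-p->6 7-q->3}
[2] R0 @ {0↦5, 1↦0}  ⇒  8 nodes, 8 edges  {0-q->0 0-p->1 4-q->0 4-p->4 5-q->1 6-q->0 6-p->6 7-q->3}
[3] R2 @ {0↦0, 1↦4, 2↦5, 3↦1}  ⇒  6 nodes, 5 edges  {0-q->0 0-p->1 6-q->0 6-p->6 7-q->3}
[4] R2 @ {0↦0, 1↦6, 2↦7, 3↦3}  ⇒  4 nodes, 2 edges  {0-q->0 0-p->1}
final graph: no rule applies after step 4
NF edges: [(0, 0, 'q'), (0, 1, 'p')]

Answer: p:1 q:1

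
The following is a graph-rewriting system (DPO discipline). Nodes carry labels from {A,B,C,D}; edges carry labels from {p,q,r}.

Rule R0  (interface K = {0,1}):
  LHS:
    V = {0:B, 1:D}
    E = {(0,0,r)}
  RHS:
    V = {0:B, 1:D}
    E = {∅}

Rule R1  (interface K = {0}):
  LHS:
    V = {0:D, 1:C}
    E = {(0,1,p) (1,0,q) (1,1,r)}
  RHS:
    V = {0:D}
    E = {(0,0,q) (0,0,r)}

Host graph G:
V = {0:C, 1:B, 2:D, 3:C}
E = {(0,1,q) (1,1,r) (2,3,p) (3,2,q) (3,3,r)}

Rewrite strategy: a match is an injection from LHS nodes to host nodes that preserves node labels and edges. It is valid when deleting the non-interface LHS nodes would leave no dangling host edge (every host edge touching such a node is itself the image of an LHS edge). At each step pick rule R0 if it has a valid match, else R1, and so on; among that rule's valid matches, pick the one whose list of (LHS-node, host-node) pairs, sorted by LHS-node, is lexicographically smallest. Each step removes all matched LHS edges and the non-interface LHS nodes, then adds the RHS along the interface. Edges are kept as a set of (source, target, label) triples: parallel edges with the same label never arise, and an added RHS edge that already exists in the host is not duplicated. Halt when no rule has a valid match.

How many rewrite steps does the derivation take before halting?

start.  V:4 E:5  edges: 0-q->1 1-r->1 2-p->3 3-q->2 3-r->3
1. fire R0 via {0↦1, 1↦2}  →  V:4 E:4  edges: 0-q->1 2-p->3 3-q->2 3-r->3
2. fire R1 via {0↦2, 1↦3}  →  V:3 E:3  edges: 0-q->1 2-q->2 2-r->2
normal form: no rule applies after step 2

Answer: 2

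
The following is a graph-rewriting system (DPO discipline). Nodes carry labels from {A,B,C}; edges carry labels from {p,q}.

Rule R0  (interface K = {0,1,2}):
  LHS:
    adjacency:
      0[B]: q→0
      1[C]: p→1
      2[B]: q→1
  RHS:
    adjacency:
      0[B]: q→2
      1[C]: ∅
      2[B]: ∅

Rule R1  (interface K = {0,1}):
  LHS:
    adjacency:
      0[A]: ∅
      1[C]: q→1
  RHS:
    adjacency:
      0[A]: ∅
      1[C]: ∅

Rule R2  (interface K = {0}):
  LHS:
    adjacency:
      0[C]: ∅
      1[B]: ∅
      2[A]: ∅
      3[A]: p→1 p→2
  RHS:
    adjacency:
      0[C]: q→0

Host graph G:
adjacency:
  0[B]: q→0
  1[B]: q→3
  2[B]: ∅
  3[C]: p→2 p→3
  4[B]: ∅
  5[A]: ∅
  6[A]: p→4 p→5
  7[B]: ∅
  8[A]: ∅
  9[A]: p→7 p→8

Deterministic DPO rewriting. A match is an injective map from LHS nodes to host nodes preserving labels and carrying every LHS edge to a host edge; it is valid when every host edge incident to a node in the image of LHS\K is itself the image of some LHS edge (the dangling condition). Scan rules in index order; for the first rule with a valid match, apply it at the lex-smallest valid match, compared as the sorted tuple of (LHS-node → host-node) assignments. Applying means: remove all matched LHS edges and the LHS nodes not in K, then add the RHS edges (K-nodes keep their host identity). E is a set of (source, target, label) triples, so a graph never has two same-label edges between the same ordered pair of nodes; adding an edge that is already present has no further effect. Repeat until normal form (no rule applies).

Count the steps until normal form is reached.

initial: |V|=10 |E|=8  E = 0-q->0 1-q->3 3-p->2 3-p->3 6-p->4 6-p->5 9-p->7 9-p->8
step 1: apply R0 at {0↦0, 1↦3, 2↦1}  → |V|=10 |E|=6  E = 0-q->1 3-p->2 6-p->4 6-p->5 9-p->7 9-p->8
step 2: apply R2 at {0↦3, 1↦4, 2↦5, 3↦6}  → |V|=7 |E|=5  E = 0-q->1 3-p->2 3-q->3 9-p->7 9-p->8
step 3: apply R1 at {0↦8, 1↦3}  → |V|=7 |E|=4  E = 0-q->1 3-p->2 9-p->7 9-p->8
step 4: apply R2 at {0↦3, 1↦7, 2↦8, 3↦9}  → |V|=4 |E|=3  E = 0-q->1 3-p->2 3-q->3
normal form: no rule applies after step 4

Answer: 4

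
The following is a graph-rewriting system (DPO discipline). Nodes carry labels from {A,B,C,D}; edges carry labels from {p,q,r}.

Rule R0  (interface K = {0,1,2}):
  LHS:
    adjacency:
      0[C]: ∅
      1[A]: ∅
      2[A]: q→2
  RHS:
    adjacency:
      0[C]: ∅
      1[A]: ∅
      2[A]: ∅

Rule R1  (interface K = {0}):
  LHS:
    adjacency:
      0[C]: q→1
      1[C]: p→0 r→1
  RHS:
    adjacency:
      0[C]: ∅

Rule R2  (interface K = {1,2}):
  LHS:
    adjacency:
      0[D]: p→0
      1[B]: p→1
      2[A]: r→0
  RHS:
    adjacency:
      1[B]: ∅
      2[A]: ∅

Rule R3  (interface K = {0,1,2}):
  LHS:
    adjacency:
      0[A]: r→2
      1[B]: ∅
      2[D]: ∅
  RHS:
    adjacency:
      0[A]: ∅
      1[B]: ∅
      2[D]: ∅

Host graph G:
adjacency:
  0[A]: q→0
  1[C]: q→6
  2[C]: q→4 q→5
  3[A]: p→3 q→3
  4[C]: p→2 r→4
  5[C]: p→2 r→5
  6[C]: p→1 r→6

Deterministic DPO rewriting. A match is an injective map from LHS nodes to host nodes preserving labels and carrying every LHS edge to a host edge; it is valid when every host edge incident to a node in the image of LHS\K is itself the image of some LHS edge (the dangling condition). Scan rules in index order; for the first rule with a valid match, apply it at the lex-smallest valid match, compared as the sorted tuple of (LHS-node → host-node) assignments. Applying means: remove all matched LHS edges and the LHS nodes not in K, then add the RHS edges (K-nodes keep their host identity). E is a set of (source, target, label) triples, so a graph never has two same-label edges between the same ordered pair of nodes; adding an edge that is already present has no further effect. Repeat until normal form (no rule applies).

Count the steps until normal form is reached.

[0] host  ⇒  7 nodes, 12 edges  {0-q->0 1-q->6 2-q->4 2-q->5 3-p->3 3-q->3 4-p->2 4-r->4 5-p->2 5-r->5 6-p->1 6-r->6}
[1] R0 @ {0↦1, 1↦0, 2↦3}  ⇒  7 nodes, 11 edges  {0-q->0 1-q->6 2-q->4 2-q->5 3-p->3 4-p->2 4-r->4 5-p->2 5-r->5 6-p->1 6-r->6}
[2] R0 @ {0↦1, 1↦3, 2↦0}  ⇒  7 nodes, 10 edges  {1-q->6 2-q->4 2-q->5 3-p->3 4-p->2 4-r->4 5-p->2 5-r->5 6-p->1 6-r->6}
[3] R1 @ {0↦1, 1↦6}  ⇒  6 nodes, 7 edges  {2-q->4 2-q->5 3-p->3 4-p->2 4-r->4 5-p->2 5-r->5}
[4] R1 @ {0↦2, 1↦4}  ⇒  5 nodes, 4 edges  {2-q->5 3-p->3 5-p->2 5-r->5}
[5] R1 @ {0↦2, 1↦5}  ⇒  4 nodes, 1 edges  {3-p->3}
normal form: no rule applies after step 5

Answer: 5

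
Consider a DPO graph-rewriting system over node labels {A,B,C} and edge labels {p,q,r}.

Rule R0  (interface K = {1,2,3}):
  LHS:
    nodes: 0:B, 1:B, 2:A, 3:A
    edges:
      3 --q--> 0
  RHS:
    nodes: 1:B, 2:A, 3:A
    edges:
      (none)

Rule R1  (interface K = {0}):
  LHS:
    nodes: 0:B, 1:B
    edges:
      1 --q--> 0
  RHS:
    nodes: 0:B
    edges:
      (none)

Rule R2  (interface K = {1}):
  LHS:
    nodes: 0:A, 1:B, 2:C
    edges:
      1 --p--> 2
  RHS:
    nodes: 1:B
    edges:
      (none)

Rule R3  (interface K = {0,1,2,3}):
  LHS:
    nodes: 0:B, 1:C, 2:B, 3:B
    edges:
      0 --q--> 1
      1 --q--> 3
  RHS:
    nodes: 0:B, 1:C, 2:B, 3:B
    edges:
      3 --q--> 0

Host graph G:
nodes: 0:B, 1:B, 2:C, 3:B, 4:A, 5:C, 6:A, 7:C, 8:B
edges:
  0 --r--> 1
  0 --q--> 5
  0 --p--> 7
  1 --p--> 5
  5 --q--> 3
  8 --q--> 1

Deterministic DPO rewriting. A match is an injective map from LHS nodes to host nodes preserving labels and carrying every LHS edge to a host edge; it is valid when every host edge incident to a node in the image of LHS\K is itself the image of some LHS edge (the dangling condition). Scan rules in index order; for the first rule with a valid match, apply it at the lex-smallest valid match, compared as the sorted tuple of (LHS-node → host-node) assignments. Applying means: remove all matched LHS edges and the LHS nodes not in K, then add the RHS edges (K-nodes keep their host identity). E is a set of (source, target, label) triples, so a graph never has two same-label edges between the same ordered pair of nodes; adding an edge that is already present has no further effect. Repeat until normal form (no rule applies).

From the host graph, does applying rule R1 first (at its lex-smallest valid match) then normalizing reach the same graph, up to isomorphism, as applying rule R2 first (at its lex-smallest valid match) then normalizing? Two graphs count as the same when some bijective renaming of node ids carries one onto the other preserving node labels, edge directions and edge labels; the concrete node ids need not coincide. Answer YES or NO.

branch R1-first: apply at {0↦1, 1↦8} → |E|=5, then 4 more step(s) → NF |V|=3 |E|=1 V={0:B, 1:B, 2:C} E=0-r->1
branch R2-first: apply at {0↦4, 1↦0, 2↦7} → |E|=5, then 4 more step(s) → NF |V|=3 |E|=1 V={0:B, 1:B, 2:C} E=0-r->1
graphs isomorphic (equal up to label-preserving node renaming)

Answer: YES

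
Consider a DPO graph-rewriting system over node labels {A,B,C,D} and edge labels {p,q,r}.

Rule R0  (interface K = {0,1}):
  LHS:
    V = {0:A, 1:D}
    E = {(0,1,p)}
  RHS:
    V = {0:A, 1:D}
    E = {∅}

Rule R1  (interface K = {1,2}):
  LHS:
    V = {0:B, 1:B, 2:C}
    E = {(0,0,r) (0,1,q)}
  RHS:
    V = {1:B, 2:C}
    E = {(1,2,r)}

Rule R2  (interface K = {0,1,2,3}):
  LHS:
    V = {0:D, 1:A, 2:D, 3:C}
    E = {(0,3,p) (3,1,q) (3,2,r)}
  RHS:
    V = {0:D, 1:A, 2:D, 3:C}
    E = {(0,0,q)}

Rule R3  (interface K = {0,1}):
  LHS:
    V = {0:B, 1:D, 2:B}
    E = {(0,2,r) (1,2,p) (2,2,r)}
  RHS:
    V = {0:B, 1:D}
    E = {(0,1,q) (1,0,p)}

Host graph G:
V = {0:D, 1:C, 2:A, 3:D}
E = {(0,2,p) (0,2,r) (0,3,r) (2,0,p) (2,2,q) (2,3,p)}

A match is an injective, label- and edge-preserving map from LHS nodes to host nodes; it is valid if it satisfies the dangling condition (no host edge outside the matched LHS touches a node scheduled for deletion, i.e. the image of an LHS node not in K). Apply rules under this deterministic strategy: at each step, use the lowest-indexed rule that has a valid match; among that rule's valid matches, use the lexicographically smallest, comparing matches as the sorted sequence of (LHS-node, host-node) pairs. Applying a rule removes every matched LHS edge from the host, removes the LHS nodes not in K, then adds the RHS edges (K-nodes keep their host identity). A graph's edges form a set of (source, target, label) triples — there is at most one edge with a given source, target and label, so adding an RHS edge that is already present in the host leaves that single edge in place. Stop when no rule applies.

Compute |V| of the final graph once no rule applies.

start.  V:4 E:6  edges: 0-p->2 0-r->2 0-r->3 2-p->0 2-q->2 2-p->3
1. fire R0 via {0↦2, 1↦0}  →  V:4 E:5  edges: 0-p->2 0-r->2 0-r->3 2-q->2 2-p->3
2. fire R0 via {0↦2, 1↦3}  →  V:4 E:4  edges: 0-p->2 0-r->2 0-r->3 2-q->2
final graph: no rule applies after step 2
NF nodes: {0:D, 1:C, 2:A, 3:D}

Answer: 4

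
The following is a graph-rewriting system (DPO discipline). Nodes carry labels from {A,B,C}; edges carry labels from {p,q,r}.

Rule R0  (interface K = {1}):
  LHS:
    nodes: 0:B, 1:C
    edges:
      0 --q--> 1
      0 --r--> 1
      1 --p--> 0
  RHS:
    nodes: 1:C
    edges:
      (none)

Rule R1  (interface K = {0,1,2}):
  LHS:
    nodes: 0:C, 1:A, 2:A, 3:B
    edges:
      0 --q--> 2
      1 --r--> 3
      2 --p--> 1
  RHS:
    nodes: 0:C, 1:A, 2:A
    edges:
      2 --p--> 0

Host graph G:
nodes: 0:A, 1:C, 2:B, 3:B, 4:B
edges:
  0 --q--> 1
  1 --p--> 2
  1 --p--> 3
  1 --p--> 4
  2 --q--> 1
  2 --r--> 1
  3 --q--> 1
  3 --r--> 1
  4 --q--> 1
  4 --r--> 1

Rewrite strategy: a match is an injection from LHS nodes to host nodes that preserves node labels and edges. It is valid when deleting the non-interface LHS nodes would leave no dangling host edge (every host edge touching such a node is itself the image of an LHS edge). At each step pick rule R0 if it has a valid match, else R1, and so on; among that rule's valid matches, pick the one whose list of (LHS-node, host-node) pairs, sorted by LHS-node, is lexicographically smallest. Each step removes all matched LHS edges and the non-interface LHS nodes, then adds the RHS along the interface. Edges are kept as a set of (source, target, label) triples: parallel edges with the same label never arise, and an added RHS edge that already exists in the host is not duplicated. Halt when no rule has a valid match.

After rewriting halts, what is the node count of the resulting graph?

Answer: 2

Derivation:
start.  V:5 E:10  edges: 0-q->1 1-p->2 1-p->3 1-p->4 2-q->1 2-r->1 3-q->1 3-r->1 4-q->1 4-r->1
1. fire R0 via {0↦2, 1↦1}  →  V:4 E:7  edges: 0-q->1 1-p->3 1-p->4 3-q->1 3-r->1 4-q->1 4-r->1
2. fire R0 via {0↦3, 1↦1}  →  V:3 E:4  edges: 0-q->1 1-p->4 4-q->1 4-r->1
3. fire R0 via {0↦4, 1↦1}  →  V:2 E:1  edges: 0-q->1
final graph: no rule applies after step 3
NF nodes: {0:A, 1:C}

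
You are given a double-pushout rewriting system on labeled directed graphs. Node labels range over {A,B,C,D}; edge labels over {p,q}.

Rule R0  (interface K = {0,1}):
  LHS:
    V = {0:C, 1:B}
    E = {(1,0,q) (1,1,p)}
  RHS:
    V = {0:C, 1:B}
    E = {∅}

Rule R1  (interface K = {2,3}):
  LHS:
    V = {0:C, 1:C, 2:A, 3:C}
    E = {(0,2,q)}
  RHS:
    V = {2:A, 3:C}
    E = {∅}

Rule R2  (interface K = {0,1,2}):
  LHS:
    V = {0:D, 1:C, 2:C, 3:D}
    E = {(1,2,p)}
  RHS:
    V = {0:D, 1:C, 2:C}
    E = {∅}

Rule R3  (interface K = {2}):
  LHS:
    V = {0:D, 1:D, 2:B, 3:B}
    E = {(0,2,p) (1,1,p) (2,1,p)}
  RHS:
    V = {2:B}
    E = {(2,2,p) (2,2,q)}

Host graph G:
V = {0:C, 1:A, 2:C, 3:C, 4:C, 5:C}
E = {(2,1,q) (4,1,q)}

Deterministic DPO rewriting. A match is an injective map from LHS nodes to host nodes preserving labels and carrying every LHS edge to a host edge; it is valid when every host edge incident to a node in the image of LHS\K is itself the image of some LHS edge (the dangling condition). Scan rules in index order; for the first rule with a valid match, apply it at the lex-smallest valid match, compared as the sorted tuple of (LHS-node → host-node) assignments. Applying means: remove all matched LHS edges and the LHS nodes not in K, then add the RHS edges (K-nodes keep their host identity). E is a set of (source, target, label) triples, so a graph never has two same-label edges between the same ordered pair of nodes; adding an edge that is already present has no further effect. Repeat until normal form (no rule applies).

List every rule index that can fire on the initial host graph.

Answer: [R1]

Derivation:
R0: no valid match — LHS pattern not found
R1: 18 valid matches — {0↦2, 1↦0, 2↦1, 3↦3}, {0↦2, 1↦0, 2↦1, 3↦4}, {0↦2, 1↦0, 2↦1, 3↦5} (+15 more)
R2: no valid match — LHS pattern not found
R3: no valid match — LHS pattern not found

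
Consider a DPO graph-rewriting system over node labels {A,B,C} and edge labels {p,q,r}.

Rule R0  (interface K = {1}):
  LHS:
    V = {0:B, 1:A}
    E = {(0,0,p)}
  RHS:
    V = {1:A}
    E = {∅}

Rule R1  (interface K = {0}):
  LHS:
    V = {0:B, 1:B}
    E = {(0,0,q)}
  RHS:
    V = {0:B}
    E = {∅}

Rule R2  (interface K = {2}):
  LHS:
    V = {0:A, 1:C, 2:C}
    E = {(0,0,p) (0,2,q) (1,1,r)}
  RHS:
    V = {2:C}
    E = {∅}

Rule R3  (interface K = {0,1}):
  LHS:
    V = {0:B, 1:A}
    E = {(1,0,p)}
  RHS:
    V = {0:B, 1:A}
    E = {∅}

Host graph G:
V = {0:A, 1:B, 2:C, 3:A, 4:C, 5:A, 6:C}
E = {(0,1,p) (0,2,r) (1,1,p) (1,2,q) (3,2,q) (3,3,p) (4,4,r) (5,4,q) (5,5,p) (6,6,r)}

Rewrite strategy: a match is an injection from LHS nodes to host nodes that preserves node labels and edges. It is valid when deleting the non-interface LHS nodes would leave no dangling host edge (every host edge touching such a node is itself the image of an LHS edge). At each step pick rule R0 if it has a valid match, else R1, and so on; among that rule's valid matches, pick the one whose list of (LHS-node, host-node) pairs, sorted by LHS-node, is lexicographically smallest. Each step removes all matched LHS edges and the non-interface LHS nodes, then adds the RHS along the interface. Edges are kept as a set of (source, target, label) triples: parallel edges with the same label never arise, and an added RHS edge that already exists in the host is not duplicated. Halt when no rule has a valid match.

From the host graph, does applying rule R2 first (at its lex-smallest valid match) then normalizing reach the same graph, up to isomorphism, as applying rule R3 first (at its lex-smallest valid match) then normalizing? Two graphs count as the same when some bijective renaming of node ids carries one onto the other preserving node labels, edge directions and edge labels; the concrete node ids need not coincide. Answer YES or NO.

Answer: YES

Steps:
branch R2-first: apply at {0↦3, 1↦6, 2↦2} → |E|=7, then 1 more step(s) → NF |V|=5 |E|=6 V={0:A, 1:B, 2:C, 4:C, 5:A} E=0-r->2 1-p->1 1-q->2 4-r->4 5-q->4 5-p->5
branch R3-first: apply at {0↦1, 1↦0} → |E|=9, then 1 more step(s) → NF |V|=5 |E|=6 V={0:A, 1:B, 2:C, 4:C, 5:A} E=0-r->2 1-p->1 1-q->2 4-r->4 5-q->4 5-p->5
graphs isomorphic (equal up to label-preserving node renaming)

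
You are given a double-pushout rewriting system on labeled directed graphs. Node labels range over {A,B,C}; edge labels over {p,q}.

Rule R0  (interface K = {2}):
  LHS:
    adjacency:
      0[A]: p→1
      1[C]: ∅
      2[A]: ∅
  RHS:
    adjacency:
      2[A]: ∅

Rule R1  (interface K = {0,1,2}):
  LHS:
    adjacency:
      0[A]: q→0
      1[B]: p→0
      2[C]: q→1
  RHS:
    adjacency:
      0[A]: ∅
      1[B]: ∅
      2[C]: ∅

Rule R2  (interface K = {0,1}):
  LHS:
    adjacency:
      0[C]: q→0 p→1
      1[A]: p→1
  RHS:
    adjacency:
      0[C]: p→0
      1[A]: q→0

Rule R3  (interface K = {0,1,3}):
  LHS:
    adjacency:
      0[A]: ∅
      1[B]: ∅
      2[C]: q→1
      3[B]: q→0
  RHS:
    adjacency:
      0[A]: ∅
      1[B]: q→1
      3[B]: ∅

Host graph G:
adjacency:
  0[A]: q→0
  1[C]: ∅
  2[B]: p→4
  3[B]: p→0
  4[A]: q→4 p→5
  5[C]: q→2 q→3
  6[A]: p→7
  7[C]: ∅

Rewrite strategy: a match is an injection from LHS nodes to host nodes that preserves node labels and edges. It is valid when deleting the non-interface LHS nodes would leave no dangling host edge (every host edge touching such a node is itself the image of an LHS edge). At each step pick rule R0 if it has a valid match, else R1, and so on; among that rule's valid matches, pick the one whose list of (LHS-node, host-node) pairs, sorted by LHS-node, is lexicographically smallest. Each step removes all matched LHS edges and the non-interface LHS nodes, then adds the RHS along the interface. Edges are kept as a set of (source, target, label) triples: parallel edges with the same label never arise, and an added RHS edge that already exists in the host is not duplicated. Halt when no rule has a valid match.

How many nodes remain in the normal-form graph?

Answer: 4

Derivation:
[0] host  ⇒  8 nodes, 8 edges  {0-q->0 2-p->4 3-p->0 4-q->4 4-p->5 5-q->2 5-q->3 6-p->7}
[1] R0 @ {0↦6, 1↦7, 2↦0}  ⇒  6 nodes, 7 edges  {0-q->0 2-p->4 3-p->0 4-q->4 4-p->5 5-q->2 5-q->3}
[2] R1 @ {0↦0, 1↦3, 2↦5}  ⇒  6 nodes, 4 edges  {2-p->4 4-q->4 4-p->5 5-q->2}
[3] R1 @ {0↦4, 1↦2, 2↦5}  ⇒  6 nodes, 1 edges  {4-p->5}
[4] R0 @ {0↦4, 1↦5, 2↦0}  ⇒  4 nodes, 0 edges  {∅}
halt: no rule applies after step 4
NF nodes: {0:A, 1:C, 2:B, 3:B}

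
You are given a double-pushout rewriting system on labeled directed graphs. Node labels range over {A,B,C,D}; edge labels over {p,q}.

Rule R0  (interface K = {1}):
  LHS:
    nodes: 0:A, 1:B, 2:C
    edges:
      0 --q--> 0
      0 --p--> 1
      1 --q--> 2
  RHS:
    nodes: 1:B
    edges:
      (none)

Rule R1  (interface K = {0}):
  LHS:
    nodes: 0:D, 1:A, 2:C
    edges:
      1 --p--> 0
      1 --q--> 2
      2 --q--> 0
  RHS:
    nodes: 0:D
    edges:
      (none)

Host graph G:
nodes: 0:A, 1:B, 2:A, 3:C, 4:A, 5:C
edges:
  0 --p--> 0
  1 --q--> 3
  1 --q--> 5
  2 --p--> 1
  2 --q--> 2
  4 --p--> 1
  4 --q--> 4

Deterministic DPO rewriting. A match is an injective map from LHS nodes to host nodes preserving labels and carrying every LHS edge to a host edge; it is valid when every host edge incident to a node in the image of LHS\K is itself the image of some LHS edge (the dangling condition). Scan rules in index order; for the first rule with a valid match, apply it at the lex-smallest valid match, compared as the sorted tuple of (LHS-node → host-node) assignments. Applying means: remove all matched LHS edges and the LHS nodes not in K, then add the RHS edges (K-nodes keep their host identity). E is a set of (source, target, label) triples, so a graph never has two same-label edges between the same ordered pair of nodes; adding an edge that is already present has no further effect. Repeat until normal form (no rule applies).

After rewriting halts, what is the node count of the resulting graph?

Answer: 2

Steps:
initial: |V|=6 |E|=7  E = 0-p->0 1-q->3 1-q->5 2-p->1 2-q->2 4-p->1 4-q->4
step 1: apply R0 at {0↦2, 1↦1, 2↦3}  → |V|=4 |E|=4  E = 0-p->0 1-q->5 4-p->1 4-q->4
step 2: apply R0 at {0↦4, 1↦1, 2↦5}  → |V|=2 |E|=1  E = 0-p->0
final graph: no rule applies after step 2
NF nodes: {0:A, 1:B}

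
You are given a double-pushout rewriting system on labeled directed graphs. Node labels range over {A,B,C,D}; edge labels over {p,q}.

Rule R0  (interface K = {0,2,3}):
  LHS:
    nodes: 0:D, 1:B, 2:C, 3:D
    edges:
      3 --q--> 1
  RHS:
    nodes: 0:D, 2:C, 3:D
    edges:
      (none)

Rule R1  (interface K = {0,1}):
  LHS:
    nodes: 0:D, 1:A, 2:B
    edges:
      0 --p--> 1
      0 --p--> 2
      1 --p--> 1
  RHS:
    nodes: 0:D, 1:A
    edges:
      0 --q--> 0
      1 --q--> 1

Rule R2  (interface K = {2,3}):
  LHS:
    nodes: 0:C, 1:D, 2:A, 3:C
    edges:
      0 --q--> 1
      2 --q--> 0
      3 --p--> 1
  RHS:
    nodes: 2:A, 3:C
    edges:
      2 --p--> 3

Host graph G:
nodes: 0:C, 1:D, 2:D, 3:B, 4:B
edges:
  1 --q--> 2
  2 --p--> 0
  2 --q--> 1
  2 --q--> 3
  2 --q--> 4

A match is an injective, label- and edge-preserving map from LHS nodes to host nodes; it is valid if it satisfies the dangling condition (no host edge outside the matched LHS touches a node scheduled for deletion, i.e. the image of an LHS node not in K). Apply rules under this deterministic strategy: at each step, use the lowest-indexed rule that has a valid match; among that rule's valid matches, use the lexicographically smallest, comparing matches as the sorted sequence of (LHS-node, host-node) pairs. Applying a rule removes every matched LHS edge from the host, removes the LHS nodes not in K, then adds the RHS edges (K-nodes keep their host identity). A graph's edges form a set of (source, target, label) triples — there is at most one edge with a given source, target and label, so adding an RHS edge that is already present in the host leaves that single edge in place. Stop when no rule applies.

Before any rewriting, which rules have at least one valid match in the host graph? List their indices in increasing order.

Answer: [R0]

Derivation:
R0: 2 valid matches — {0↦1, 1↦3, 2↦0, 3↦2}, {0↦1, 1↦4, 2↦0, 3↦2}
R1: no valid match — LHS pattern not found
R2: no valid match — LHS pattern not found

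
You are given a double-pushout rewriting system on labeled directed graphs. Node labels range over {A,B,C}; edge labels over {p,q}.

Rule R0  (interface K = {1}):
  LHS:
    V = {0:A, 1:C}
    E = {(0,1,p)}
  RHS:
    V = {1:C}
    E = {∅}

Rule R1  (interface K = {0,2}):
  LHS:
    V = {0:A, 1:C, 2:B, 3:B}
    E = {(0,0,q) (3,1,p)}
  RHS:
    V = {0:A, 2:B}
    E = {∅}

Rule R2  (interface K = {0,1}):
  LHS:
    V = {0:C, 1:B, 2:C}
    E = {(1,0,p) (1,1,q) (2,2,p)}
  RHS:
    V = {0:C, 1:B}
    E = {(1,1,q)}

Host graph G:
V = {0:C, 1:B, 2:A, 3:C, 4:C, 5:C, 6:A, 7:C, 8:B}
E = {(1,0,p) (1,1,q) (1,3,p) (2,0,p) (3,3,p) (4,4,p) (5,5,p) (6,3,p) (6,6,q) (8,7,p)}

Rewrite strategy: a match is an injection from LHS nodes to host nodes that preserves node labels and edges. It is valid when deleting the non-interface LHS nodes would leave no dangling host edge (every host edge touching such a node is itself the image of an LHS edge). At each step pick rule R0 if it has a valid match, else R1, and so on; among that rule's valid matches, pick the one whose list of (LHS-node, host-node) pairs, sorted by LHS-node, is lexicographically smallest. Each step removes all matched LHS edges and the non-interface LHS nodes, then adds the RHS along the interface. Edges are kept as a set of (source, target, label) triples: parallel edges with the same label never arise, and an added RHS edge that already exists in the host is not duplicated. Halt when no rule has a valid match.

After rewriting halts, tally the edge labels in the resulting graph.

Answer: p:1 q:1

Steps:
start.  V:9 E:10  edges: 1-p->0 1-q->1 1-p->3 2-p->0 3-p->3 4-p->4 5-p->5 6-p->3 6-q->6 8-p->7
1. fire R0 via {0↦2, 1↦0}  →  V:8 E:9  edges: 1-p->0 1-q->1 1-p->3 3-p->3 4-p->4 5-p->5 6-p->3 6-q->6 8-p->7
2. fire R1 via {0↦6, 1↦7, 2↦1, 3↦8}  →  V:6 E:7  edges: 1-p->0 1-q->1 1-p->3 3-p->3 4-p->4 5-p->5 6-p->3
3. fire R0 via {0↦6, 1↦3}  →  V:5 E:6  edges: 1-p->0 1-q->1 1-p->3 3-p->3 4-p->4 5-p->5
4. fire R2 via {0↦0, 1↦1, 2↦4}  →  V:4 E:4  edges: 1-q->1 1-p->3 3-p->3 5-p->5
5. fire R2 via {0↦3, 1↦1, 2↦5}  →  V:3 E:2  edges: 1-q->1 3-p->3
final graph: no rule applies after step 5
NF edges: [(1, 1, 'q'), (3, 3, 'p')]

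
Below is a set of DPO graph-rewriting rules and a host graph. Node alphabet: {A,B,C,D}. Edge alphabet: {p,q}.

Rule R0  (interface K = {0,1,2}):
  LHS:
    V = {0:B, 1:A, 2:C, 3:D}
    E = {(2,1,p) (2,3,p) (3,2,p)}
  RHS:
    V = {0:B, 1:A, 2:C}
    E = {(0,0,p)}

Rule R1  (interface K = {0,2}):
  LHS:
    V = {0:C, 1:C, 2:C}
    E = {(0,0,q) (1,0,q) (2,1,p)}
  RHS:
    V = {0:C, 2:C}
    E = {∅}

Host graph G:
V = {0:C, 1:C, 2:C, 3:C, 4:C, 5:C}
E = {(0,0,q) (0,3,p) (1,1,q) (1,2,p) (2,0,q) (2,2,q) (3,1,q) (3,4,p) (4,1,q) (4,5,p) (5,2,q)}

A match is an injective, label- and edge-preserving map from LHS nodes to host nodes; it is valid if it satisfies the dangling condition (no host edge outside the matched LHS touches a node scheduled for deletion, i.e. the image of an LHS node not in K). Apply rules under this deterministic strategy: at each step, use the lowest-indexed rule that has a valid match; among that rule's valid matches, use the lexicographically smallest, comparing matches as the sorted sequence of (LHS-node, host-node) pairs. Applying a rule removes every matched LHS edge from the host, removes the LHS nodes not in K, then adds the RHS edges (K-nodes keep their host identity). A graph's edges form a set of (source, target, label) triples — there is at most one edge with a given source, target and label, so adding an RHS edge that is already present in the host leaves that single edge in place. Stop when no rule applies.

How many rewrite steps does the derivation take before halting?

Answer: 3

Derivation:
initial: |V|=6 |E|=11  E = 0-q->0 0-p->3 1-q->1 1-p->2 2-q->0 2-q->2 3-q->1 3-p->4 4-q->1 4-p->5 5-q->2
step 1: apply R1 at {0↦2, 1↦5, 2↦4}  → |V|=5 |E|=8  E = 0-q->0 0-p->3 1-q->1 1-p->2 2-q->0 3-q->1 3-p->4 4-q->1
step 2: apply R1 at {0↦0, 1↦2, 2↦1}  → |V|=4 |E|=5  E = 0-p->3 1-q->1 3-q->1 3-p->4 4-q->1
step 3: apply R1 at {0↦1, 1↦4, 2↦3}  → |V|=3 |E|=2  E = 0-p->3 3-q->1
normal form: no rule applies after step 3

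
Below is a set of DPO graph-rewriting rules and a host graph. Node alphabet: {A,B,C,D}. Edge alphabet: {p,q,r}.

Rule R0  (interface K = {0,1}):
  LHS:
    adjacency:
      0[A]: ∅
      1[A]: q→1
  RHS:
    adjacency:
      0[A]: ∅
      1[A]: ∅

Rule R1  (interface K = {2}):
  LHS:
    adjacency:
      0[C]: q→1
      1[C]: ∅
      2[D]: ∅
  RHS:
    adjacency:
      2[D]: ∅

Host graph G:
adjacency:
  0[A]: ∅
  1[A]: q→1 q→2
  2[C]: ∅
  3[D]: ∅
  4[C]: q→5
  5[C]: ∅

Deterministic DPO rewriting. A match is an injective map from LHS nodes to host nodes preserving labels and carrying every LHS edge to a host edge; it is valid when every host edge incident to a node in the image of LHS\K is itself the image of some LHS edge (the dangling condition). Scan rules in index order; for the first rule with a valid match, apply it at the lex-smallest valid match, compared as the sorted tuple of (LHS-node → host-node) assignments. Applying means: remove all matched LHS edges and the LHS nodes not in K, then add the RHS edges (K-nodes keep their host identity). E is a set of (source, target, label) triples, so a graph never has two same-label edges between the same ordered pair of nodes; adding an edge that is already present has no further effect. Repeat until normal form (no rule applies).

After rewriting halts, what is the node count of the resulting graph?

Answer: 4

Steps:
initial: |V|=6 |E|=3  E = 1-q->1 1-q->2 4-q->5
step 1: apply R0 at {0↦0, 1↦1}  → |V|=6 |E|=2  E = 1-q->2 4-q->5
step 2: apply R1 at {0↦4, 1↦5, 2↦3}  → |V|=4 |E|=1  E = 1-q->2
halt: no rule applies after step 2
NF nodes: {0:A, 1:A, 2:C, 3:D}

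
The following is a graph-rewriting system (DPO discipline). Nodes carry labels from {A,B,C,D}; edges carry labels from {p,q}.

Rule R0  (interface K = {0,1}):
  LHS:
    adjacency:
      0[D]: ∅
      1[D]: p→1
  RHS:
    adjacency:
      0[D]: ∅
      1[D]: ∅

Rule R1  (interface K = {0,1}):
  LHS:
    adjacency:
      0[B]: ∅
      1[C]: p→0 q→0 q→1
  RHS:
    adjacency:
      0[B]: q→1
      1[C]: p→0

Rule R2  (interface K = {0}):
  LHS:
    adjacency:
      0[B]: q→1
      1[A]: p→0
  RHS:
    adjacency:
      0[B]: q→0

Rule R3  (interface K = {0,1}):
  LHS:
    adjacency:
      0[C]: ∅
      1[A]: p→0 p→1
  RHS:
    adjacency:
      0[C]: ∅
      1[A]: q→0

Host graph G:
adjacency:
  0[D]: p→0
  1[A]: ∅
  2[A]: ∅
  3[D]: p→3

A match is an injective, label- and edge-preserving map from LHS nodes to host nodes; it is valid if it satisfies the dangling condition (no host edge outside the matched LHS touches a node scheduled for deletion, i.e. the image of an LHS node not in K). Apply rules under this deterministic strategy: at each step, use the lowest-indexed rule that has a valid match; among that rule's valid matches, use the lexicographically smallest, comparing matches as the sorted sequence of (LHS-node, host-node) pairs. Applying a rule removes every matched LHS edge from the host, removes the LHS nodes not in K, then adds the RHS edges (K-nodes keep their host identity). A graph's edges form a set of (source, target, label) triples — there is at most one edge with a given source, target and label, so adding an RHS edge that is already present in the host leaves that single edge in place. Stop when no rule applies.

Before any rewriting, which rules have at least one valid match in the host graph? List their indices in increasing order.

R0: 2 valid matches — {0↦0, 1↦3}, {0↦3, 1↦0}
R1: no valid match — LHS pattern not found
R2: no valid match — LHS pattern not found
R3: no valid match — LHS pattern not found

Answer: [R0]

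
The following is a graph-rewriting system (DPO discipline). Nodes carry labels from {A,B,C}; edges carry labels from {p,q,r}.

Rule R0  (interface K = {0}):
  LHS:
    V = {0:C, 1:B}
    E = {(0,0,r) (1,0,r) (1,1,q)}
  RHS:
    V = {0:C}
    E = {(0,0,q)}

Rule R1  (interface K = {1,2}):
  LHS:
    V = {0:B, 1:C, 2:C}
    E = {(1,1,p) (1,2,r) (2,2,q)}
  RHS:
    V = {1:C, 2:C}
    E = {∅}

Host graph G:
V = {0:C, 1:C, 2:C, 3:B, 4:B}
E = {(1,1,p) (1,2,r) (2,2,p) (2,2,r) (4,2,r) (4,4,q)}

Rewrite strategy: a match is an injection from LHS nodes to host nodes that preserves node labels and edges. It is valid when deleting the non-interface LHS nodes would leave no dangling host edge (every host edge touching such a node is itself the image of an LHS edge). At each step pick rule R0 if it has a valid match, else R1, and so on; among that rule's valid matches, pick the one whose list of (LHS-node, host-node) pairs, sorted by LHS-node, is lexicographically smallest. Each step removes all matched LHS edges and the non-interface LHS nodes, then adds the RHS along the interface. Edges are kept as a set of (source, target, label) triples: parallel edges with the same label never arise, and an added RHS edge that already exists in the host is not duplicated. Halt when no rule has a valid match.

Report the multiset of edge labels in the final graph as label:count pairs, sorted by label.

start.  V:5 E:6  edges: 1-p->1 1-r->2 2-p->2 2-r->2 4-r->2 4-q->4
1. fire R0 via {0↦2, 1↦4}  →  V:4 E:4  edges: 1-p->1 1-r->2 2-p->2 2-q->2
2. fire R1 via {0↦3, 1↦1, 2↦2}  →  V:3 E:1  edges: 2-p->2
final graph: no rule applies after step 2
NF edges: [(2, 2, 'p')]

Answer: p:1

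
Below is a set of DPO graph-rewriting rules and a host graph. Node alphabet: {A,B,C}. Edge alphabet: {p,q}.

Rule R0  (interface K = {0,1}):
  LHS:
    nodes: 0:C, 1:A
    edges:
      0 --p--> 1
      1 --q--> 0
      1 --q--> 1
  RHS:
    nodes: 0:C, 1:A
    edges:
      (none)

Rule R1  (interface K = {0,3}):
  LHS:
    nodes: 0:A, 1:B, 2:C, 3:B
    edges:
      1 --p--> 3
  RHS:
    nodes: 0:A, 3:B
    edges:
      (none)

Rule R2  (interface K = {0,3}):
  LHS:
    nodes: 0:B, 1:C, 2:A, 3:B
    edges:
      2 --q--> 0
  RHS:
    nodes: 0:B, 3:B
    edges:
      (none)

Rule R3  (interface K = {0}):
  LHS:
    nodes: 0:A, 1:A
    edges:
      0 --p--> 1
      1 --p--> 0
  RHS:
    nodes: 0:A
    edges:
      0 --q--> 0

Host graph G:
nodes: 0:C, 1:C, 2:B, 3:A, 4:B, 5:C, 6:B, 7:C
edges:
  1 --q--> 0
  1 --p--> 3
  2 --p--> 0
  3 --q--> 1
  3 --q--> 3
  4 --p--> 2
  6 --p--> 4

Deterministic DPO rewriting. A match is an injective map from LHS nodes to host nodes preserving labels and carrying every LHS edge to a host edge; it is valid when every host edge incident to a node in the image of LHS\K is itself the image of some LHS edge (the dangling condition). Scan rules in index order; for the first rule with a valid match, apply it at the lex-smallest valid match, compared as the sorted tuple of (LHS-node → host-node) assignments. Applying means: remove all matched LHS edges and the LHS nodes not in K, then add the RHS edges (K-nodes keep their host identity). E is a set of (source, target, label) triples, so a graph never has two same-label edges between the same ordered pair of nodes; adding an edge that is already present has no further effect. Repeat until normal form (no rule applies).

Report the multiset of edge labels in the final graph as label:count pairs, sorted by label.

start.  V:8 E:7  edges: 1-q->0 1-p->3 2-p->0 3-q->1 3-q->3 4-p->2 6-p->4
1. fire R0 via {0↦1, 1↦3}  →  V:8 E:4  edges: 1-q->0 2-p->0 4-p->2 6-p->4
2. fire R1 via {0↦3, 1↦6, 2↦5, 3↦4}  →  V:6 E:3  edges: 1-q->0 2-p->0 4-p->2
3. fire R1 via {0↦3, 1↦4, 2↦7, 3↦2}  →  V:4 E:2  edges: 1-q->0 2-p->0
halt: no rule applies after step 3
NF edges: [(1, 0, 'q'), (2, 0, 'p')]

Answer: p:1 q:1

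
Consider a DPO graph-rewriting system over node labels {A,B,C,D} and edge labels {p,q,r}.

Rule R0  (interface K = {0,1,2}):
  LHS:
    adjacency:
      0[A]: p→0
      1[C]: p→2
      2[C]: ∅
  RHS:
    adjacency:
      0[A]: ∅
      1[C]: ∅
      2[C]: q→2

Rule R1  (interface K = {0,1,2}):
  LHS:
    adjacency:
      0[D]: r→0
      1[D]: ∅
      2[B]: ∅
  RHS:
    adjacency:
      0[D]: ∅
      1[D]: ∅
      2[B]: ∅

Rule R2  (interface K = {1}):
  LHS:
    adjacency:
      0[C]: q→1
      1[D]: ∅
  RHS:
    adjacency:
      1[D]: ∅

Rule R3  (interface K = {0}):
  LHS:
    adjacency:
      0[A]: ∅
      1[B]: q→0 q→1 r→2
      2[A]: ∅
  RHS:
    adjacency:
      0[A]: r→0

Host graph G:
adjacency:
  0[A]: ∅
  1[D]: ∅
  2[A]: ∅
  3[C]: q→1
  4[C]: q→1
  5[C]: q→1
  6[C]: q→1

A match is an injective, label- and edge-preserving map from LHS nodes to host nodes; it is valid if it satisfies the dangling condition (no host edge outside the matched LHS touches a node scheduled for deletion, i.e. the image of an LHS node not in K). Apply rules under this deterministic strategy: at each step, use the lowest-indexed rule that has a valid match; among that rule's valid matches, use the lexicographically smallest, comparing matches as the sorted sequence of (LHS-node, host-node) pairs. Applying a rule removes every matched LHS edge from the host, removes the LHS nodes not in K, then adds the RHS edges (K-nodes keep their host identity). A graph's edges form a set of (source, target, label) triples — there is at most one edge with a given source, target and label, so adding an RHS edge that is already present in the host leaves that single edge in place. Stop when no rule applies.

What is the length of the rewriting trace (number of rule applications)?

Answer: 4

Derivation:
initial: |V|=7 |E|=4  E = 3-q->1 4-q->1 5-q->1 6-q->1
step 1: apply R2 at {0↦3, 1↦1}  → |V|=6 |E|=3  E = 4-q->1 5-q->1 6-q->1
step 2: apply R2 at {0↦4, 1↦1}  → |V|=5 |E|=2  E = 5-q->1 6-q->1
step 3: apply R2 at {0↦5, 1↦1}  → |V|=4 |E|=1  E = 6-q->1
step 4: apply R2 at {0↦6, 1↦1}  → |V|=3 |E|=0  E = ∅
final graph: no rule applies after step 4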